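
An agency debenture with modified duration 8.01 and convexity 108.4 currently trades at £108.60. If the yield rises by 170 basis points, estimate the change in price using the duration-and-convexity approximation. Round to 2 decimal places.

-£13.09

Duration effect: -D_mod·Δy = -8.01 × (+0.017) = -0.136170
Convexity effect: ½·C·(Δy)² = 0.5 × 108.4 × (0.017)² = +0.0156638
ΔP/P ≈ -0.136170 + 0.0156638 = -0.1205062
ΔP ≈ 108.60 × (-0.1205062) = -13.08697332.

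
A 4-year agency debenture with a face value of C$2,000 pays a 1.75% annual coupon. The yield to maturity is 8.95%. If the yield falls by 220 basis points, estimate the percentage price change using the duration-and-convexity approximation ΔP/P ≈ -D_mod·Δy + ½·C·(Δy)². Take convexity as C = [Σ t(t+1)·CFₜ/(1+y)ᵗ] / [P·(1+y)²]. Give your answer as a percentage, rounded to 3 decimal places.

+8.229%

With y = 0.0895:
  t   CF        PV=CF/(1+0.0895)^t    t·PV        t(t+1)·PV
  1        35.00        32.1248        32.1248          64.2497
  2        35.00        29.4858        58.9717         176.9151
  3        35.00        27.0636        81.1909         324.7638
  4     2,035.00     1,444.2936     5,777.1742      28,885.8712
  Σ                  1,532.9679     5,949.4617      29,451.7997
P = 1,532.9679; D_Mac = 3.88101 yrs; D_mod = 3.56219 yrs; C = 16.18543.
Duration effect: -3.56219 × (-0.022) = +0.078368
Convexity effect: 0.5 × 16.18543 × (-0.022)² = +0.0039169
ΔP/P ≈ +0.078368 + 0.0039169 = +0.082285 = +8.2285%.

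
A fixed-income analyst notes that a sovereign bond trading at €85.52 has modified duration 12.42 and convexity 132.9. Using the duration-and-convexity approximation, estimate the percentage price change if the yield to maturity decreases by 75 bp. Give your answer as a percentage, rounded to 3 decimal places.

+9.689%

Duration effect: -D_mod·Δy = -12.42 × (-0.0075) = +0.093150
Convexity effect: ½·C·(Δy)² = 0.5 × 132.9 × (-0.0075)² = +0.0037378125
ΔP/P ≈ +0.093150 + 0.0037378125 = +0.0968878125
= +9.68878125%.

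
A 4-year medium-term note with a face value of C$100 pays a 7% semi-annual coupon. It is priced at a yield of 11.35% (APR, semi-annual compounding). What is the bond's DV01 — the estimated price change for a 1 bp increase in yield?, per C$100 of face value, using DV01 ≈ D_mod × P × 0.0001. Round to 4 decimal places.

C$0.0287

Periodic yield y = 0.05675.
  t   CF        PV=CF/(1+0.05675)^t    t·PV
  1         3.50         3.3120         3.3120
  2         3.50         3.1342         6.2684
  3         3.50         2.9659         8.8976
  4         3.50         2.8066        11.2264
  5         3.50         2.6559        13.2793
  6         3.50         2.5132        15.0795
  7         3.50         2.3783        16.6479
  8       103.50        66.5522       532.4175
  Σ                     86.3182       607.1285
P = 86.3182; D_Mac = 7.03361 half-year periods = 3.51680 yrs; D_mod = 3.32794 yrs.
DV01 ≈ 3.32794 × 86.3182 × 0.0001 = 0.028726.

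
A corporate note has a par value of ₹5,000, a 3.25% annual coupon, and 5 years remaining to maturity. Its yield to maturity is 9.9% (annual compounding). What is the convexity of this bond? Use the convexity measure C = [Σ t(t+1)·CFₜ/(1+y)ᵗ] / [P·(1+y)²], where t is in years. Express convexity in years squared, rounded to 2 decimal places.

With y = 0.099:
  t   CF        PV=CF/(1+0.099)^t    t·PV        t(t+1)·PV
  1       162.50       147.8617       147.8617         295.7234
  2       162.50       134.5420       269.0841         807.2522
  3       162.50       122.4222       367.2667       1,469.0668
  4       162.50       111.3942       445.5768       2,227.8841
  5     5,162.50     3,220.1166    16,100.5832      96,603.4991
  Σ                  3,736.3368    17,330.3724     101,403.4255
P = 3,736.3368.
Convexity = Σ t(t+1)·PV / [P·(1+y)²] = 101,403.4255 / (3,736.3368 × 1.207801) = 22.47042.

22.47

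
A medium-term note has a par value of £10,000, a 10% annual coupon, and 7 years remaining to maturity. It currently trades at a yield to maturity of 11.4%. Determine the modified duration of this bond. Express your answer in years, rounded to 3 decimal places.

4.753 years

Periodic yield y = 0.114. First find Macaulay duration:
  t   CF        PV=CF/(1+0.114)^t    t·PV
  1     1,000.00       897.6661       897.6661
  2     1,000.00       805.8044     1,611.6087
  3     1,000.00       723.3432     2,170.0297
  4     1,000.00       649.3207     2,597.2827
  5     1,000.00       582.8731     2,914.3657
  6     1,000.00       523.2254     3,139.3527
  7    11,000.00     5,166.4990    36,165.4930
  Σ                  9,348.7319    49,495.7986
P = 9,348.7319; Macaulay duration = 49,495.7986 / 9,348.7319 = 5.29439 years.
Modified duration = D_Mac / (1 + y) = 5.29439 / 1.114 = 4.75259 years.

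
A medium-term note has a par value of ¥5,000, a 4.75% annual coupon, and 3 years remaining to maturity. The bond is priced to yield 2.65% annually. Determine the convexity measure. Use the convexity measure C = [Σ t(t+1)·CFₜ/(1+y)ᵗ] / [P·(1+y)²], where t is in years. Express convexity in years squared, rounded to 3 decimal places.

With y = 0.0265:
  t   CF        PV=CF/(1+0.0265)^t    t·PV        t(t+1)·PV
  1       237.50       231.3687       231.3687         462.7375
  2       237.50       225.3957       450.7915       1,352.3744
  3     5,237.50     4,842.2496    14,526.7489      58,106.9956
  Σ                  5,299.0141    15,208.9091      59,922.1075
P = 5,299.0141.
Convexity = Σ t(t+1)·PV / [P·(1+y)²] = 59,922.1075 / (5,299.0141 × 1.053702) = 10.73184.

10.732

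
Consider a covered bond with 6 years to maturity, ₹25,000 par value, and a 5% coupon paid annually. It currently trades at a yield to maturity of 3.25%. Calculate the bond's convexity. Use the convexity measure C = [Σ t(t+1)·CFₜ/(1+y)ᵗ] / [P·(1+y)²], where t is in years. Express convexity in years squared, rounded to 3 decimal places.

33.852

With y = 0.0325:
  t   CF        PV=CF/(1+0.0325)^t    t·PV        t(t+1)·PV
  1     1,250.00     1,210.6538     1,210.6538       2,421.3075
  2     1,250.00     1,172.5460     2,345.0920       7,035.2760
  3     1,250.00     1,135.6378     3,406.9133      13,627.6534
  4     1,250.00     1,099.8913     4,399.5652      21,997.8262
  5     1,250.00     1,065.2700     5,326.3502      31,958.1011
  6    26,250.00    21,666.5092   129,999.0553     909,993.3868
  Σ                 27,350.5081   146,687.6298     987,033.5510
P = 27,350.5081.
Convexity = Σ t(t+1)·PV / [P·(1+y)²] = 987,033.5510 / (27,350.5081 × 1.066056) = 33.85216.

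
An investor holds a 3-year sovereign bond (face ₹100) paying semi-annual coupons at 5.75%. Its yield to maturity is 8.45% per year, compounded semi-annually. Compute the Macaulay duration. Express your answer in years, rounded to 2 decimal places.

Periodic yield y = 0.04225. Discount each cash flow and weight by its period:
  t   CF        PV=CF/(1+0.04225)^t    t·PV
  1        2.875         2.7585         2.7585
  2        2.875         2.6466         5.2933
  3        2.875         2.5393         7.6180
  4        2.875         2.4364         9.7456
  5        2.875         2.3376        11.6882
  6      102.875        80.2562       481.5370
  Σ                     92.9747       518.6406
Price P = Σ PV = 92.9747.
Macaulay duration = Σ(t·PV) / P = 518.6406 / 92.9747 = 5.57830 half-year periods.
In years: 5.57830 / 2 = 2.78915 years.

2.79 years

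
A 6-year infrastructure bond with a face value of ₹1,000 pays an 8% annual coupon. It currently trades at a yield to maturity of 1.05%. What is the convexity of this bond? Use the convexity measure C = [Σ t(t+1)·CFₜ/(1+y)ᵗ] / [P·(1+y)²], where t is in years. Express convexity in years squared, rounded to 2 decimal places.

33.51

With y = 0.0105:
  t   CF        PV=CF/(1+0.0105)^t    t·PV        t(t+1)·PV
  1        80.00        79.1687        79.1687         158.3375
  2        80.00        78.3461       156.6922         470.0766
  3        80.00        77.5320       232.5960         930.3841
  4        80.00        76.7264       306.9055       1,534.5276
  5        80.00        75.9291       379.6456       2,277.8738
  6     1,080.00     1,014.3921     6,086.3525      42,604.4672
  Σ                  1,402.0944     7,241.3606      47,975.6667
P = 1,402.0944.
Convexity = Σ t(t+1)·PV / [P·(1+y)²] = 47,975.6667 / (1,402.0944 × 1.021110) = 33.50975.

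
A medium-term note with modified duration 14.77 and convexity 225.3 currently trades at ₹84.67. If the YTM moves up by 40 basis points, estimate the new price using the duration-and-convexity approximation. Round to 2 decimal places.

₹79.82

Duration effect: -D_mod·Δy = -14.77 × (+0.004) = -0.059080
Convexity effect: ½·C·(Δy)² = 0.5 × 225.3 × (0.004)² = +0.0018024
ΔP/P ≈ -0.059080 + 0.0018024 = -0.0572776
New price ≈ 84.67 × (1 - 0.0572776) = 79.820305608.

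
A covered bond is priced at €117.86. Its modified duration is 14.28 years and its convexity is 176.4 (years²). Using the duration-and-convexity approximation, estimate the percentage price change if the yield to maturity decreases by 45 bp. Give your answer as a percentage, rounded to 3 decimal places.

+6.605%

Duration effect: -D_mod·Δy = -14.28 × (-0.0045) = +0.064260
Convexity effect: ½·C·(Δy)² = 0.5 × 176.4 × (-0.0045)² = +0.00178605
ΔP/P ≈ +0.064260 + 0.00178605 = +0.06604605
= +6.604605%.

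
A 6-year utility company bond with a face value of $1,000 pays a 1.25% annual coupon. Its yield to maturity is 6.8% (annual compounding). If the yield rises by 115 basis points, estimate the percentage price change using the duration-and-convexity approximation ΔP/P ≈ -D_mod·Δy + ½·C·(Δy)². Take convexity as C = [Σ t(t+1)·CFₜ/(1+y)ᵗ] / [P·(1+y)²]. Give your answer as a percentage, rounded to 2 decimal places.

With y = 0.068:
  t   CF        PV=CF/(1+0.068)^t    t·PV        t(t+1)·PV
  1        12.50        11.7041        11.7041          23.4082
  2        12.50        10.9589        21.9178          65.7535
  3        12.50        10.2612        30.7835         123.1339
  4        12.50         9.6078        38.4313         192.1565
  5        12.50         8.9961        44.9804         269.8827
  6     1,012.50       682.2877     4,093.7260      28,656.0817
  Σ                    733.8158     4,241.5431      29,330.4164
P = 733.8158; D_Mac = 5.78012 yrs; D_mod = 5.41210 yrs; C = 35.04198.
Duration effect: -5.41210 × (+0.0115) = -0.062239
Convexity effect: 0.5 × 35.04198 × (0.0115)² = +0.0023172
ΔP/P ≈ -0.062239 + 0.0023172 = -0.059922 = -5.9922%.

-5.99%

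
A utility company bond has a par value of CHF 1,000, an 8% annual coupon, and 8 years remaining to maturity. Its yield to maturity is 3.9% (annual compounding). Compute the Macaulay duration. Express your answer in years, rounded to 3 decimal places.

6.433 years

Periodic yield y = 0.039. Discount each cash flow and weight by its year:
  t   CF        PV=CF/(1+0.039)^t    t·PV
  1        80.00        76.9971        76.9971
  2        80.00        74.1069       148.2139
  3        80.00        71.3253       213.9758
  4        80.00        68.6480       274.5919
  5        80.00        66.0712       330.3560
  6        80.00        63.5912       381.5469
  7        80.00        61.2042       428.4293
  8     1,080.00       795.2421     6,361.9370
  Σ                  1,277.1860     8,216.0480
Price P = Σ PV = 1,277.1860.
Macaulay duration = Σ(t·PV) / P = 8,216.0480 / 1,277.1860 = 6.43293 years.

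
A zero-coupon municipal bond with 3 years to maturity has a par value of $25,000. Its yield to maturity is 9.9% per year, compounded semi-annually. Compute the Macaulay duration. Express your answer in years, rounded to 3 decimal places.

3.000 years

A zero-coupon bond has a single cash flow at maturity, so its Macaulay duration equals its maturity: 3 years.
(Equivalently: 6 semi-annual periods ÷ 2 = 3 years.)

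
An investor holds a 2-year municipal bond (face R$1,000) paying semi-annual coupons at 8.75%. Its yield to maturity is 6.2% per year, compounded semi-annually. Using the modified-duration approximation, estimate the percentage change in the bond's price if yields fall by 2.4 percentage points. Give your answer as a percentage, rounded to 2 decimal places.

Periodic yield y = 0.031. Modified duration first:
  t   CF        PV=CF/(1+0.031)^t    t·PV
  1        43.75        42.4345        42.4345
  2        43.75        41.1586        82.3172
  3        43.75        39.9211       119.7632
  4     1,043.75       923.7657     3,695.0628
  Σ                  1,047.2799     3,939.5777
P = 1,047.2799; D_Mac = 3.76172 half-year periods = 1.88086 yrs; D_mod = 1.88086/(1+0.031) = 1.82431 yrs.
ΔP/P ≈ -D_mod · Δy = -1.82431 × (-0.024) = +0.043783 = +4.3783%.

+4.38%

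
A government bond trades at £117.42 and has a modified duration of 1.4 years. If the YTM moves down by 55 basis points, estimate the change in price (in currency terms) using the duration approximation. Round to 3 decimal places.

Duration approximation: ΔP/P ≈ -D_mod · Δy = -1.4 × (-0.0055) = +0.007700.
ΔP ≈ 117.42 × (+0.007700) = +0.904134.

+£0.904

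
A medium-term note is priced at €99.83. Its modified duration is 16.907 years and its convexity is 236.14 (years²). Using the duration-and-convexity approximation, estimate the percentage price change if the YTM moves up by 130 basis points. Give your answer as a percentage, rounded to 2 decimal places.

Duration effect: -D_mod·Δy = -16.907 × (+0.013) = -0.219791
Convexity effect: ½·C·(Δy)² = 0.5 × 236.14 × (0.013)² = +0.01995383
ΔP/P ≈ -0.219791 + 0.01995383 = -0.19983717
= -19.983717%.

-19.98%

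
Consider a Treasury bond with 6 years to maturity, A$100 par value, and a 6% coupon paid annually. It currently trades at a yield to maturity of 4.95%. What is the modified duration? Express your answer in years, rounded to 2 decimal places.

Periodic yield y = 0.0495. First find Macaulay duration:
  t   CF        PV=CF/(1+0.0495)^t    t·PV
  1         6.00         5.7170         5.7170
  2         6.00         5.4474        10.8947
  3         6.00         5.1904        15.5713
  4         6.00         4.9456        19.7825
  5         6.00         4.7124        23.5618
  6       106.00        79.3252       475.9512
  Σ                    105.3380       551.4786
P = 105.3380; Macaulay duration = 551.4786 / 105.3380 = 5.23532 years.
Modified duration = D_Mac / (1 + y) = 5.23532 / 1.0495 = 4.98840 years.

4.99 years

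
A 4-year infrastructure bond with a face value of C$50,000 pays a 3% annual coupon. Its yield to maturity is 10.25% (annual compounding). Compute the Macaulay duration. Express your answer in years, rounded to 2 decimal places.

Periodic yield y = 0.1025. Discount each cash flow and weight by its year:
  t   CF        PV=CF/(1+0.1025)^t    t·PV
  1     1,500.00     1,360.5442     1,360.5442
  2     1,500.00     1,234.0537     2,468.1074
  3     1,500.00     1,119.3231     3,357.9693
  4    51,500.00    34,857.2271   139,428.9086
  Σ                 38,571.1482   146,615.5295
Price P = Σ PV = 38,571.1482.
Macaulay duration = Σ(t·PV) / P = 146,615.5295 / 38,571.1482 = 3.80117 years.

3.80 years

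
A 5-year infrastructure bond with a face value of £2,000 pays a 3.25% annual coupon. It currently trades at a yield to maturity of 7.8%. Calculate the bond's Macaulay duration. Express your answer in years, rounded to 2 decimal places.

4.66 years

Periodic yield y = 0.078. Discount each cash flow and weight by its year:
  t   CF        PV=CF/(1+0.078)^t    t·PV
  1        65.00        60.2968        60.2968
  2        65.00        55.9340       111.8680
  3        65.00        51.8868       155.6605
  4        65.00        48.1325       192.5300
  5     2,065.00     1,418.4899     7,092.4496
  Σ                  1,634.7401     7,612.8048
Price P = Σ PV = 1,634.7401.
Macaulay duration = Σ(t·PV) / P = 7,612.8048 / 1,634.7401 = 4.65689 years.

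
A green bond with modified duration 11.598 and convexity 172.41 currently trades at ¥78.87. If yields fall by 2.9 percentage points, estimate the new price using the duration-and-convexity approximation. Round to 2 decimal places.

Duration effect: -D_mod·Δy = -11.598 × (-0.029) = +0.336342
Convexity effect: ½·C·(Δy)² = 0.5 × 172.41 × (-0.029)² = +0.072498405
ΔP/P ≈ +0.336342 + 0.072498405 = +0.408840405
New price ≈ 78.87 × (1 + 0.408840405) = 111.11524274235.

¥111.12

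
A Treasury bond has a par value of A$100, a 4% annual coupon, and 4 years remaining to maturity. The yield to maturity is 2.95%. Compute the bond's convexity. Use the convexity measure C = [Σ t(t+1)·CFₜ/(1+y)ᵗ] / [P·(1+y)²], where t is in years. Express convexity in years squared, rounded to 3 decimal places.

17.489

With y = 0.0295:
  t   CF        PV=CF/(1+0.0295)^t    t·PV        t(t+1)·PV
  1         4.00         3.8854         3.8854           7.7708
  2         4.00         3.7740         7.5481          22.6443
  3         4.00         3.6659        10.9977          43.9908
  4       104.00        92.5823       370.3292       1,851.6459
  Σ                    103.9076       392.7604       1,926.0517
P = 103.9076.
Convexity = Σ t(t+1)·PV / [P·(1+y)²] = 1,926.0517 / (103.9076 × 1.059870) = 17.48911.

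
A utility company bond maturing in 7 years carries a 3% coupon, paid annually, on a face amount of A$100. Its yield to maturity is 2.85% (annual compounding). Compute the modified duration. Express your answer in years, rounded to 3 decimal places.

6.243 years

Periodic yield y = 0.0285. First find Macaulay duration:
  t   CF        PV=CF/(1+0.0285)^t    t·PV
  1         3.00         2.9169         2.9169
  2         3.00         2.8360         5.6721
  3         3.00         2.7575         8.2724
  4         3.00         2.6810        10.7242
  5         3.00         2.6068        13.0338
  6         3.00         2.5345        15.2071
  7       103.00        84.6072       592.2502
  Σ                    100.9398       648.0765
P = 100.9398; Macaulay duration = 648.0765 / 100.9398 = 6.42042 years.
Modified duration = D_Mac / (1 + y) = 6.42042 / 1.0285 = 6.24251 years.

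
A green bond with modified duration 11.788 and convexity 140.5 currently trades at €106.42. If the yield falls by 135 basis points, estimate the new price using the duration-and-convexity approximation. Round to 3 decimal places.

Duration effect: -D_mod·Δy = -11.788 × (-0.0135) = +0.159138
Convexity effect: ½·C·(Δy)² = 0.5 × 140.5 × (-0.0135)² = +0.0128030625
ΔP/P ≈ +0.159138 + 0.0128030625 = +0.1719410625
New price ≈ 106.42 × (1 + 0.1719410625) = 124.71796787125.

€124.718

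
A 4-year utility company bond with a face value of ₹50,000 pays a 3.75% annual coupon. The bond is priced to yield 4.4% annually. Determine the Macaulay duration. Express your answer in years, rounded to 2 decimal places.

Periodic yield y = 0.044. Discount each cash flow and weight by its year:
  t   CF        PV=CF/(1+0.044)^t    t·PV
  1     1,875.00     1,795.9770     1,795.9770
  2     1,875.00     1,720.2845     3,440.5690
  3     1,875.00     1,647.7821     4,943.3462
  4    51,875.00    43,667.2774   174,669.1096
  Σ                 48,831.3210   184,849.0018
Price P = Σ PV = 48,831.3210.
Macaulay duration = Σ(t·PV) / P = 184,849.0018 / 48,831.3210 = 3.78546 years.

3.79 years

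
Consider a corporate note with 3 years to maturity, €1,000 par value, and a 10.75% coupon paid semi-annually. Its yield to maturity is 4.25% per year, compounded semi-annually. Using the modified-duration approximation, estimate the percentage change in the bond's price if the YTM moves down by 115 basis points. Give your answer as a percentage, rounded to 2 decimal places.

+3.01%

Periodic yield y = 0.02125. Modified duration first:
  t   CF        PV=CF/(1+0.02125)^t    t·PV
  1        53.75        52.6316        52.6316
  2        53.75        51.5364       103.0729
  3        53.75        50.4641       151.3922
  4        53.75        49.4140       197.6561
  5        53.75        48.3858       241.9291
  6     1,053.75       928.8491     5,573.0947
  Σ                  1,181.2810     6,319.7765
P = 1,181.2810; D_Mac = 5.34993 half-year periods = 2.67497 yrs; D_mod = 2.67497/(1+0.02125) = 2.61931 yrs.
ΔP/P ≈ -D_mod · Δy = -2.61931 × (-0.0115) = +0.030122 = +3.0122%.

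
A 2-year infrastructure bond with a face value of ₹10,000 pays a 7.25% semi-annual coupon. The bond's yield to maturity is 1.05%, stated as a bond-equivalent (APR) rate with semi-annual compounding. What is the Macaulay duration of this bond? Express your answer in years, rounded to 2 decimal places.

Periodic yield y = 0.00525. Discount each cash flow and weight by its period:
  t   CF        PV=CF/(1+0.00525)^t    t·PV
  1       362.50       360.6068       360.6068
  2       362.50       358.7235       717.4470
  3       362.50       356.8501     1,070.5502
  4    10,362.50    10,147.7139    40,590.8558
  Σ                 11,223.8943    42,739.4598
Price P = Σ PV = 11,223.8943.
Macaulay duration = Σ(t·PV) / P = 42,739.4598 / 11,223.8943 = 3.80790 half-year periods.
In years: 3.80790 / 2 = 1.90395 years.

1.90 years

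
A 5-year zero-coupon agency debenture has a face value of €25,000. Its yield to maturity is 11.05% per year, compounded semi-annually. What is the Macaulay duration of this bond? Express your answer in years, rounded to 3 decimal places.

5.000 years

A zero-coupon bond has a single cash flow at maturity, so its Macaulay duration equals its maturity: 5 years.
(Equivalently: 10 semi-annual periods ÷ 2 = 5 years.)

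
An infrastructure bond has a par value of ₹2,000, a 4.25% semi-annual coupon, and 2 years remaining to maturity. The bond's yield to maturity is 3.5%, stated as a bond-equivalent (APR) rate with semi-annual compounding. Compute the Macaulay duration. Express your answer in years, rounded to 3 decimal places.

Periodic yield y = 0.0175. Discount each cash flow and weight by its period:
  t   CF        PV=CF/(1+0.0175)^t    t·PV
  1        42.50        41.7690        41.7690
  2        42.50        41.0507        82.1013
  3        42.50        40.3446       121.0339
  4     2,042.50     1,905.5677     7,622.2710
  Σ                  2,028.7321     7,867.1752
Price P = Σ PV = 2,028.7321.
Macaulay duration = Σ(t·PV) / P = 7,867.1752 / 2,028.7321 = 3.87788 half-year periods.
In years: 3.87788 / 2 = 1.93894 years.

1.939 years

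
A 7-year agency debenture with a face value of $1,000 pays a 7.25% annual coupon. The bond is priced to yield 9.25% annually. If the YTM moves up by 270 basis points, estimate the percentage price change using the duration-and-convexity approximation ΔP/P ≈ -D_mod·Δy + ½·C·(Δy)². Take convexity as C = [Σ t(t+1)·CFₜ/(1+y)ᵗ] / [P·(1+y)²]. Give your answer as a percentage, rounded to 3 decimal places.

-12.691%

With y = 0.0925:
  t   CF        PV=CF/(1+0.0925)^t    t·PV        t(t+1)·PV
  1        72.50        66.3616        66.3616         132.7231
  2        72.50        60.7428       121.4857         364.4571
  3        72.50        55.5999       166.7996         667.1983
  4        72.50        50.8923       203.5693       1,017.8463
  5        72.50        46.5834       232.9168       1,397.5007
  6        72.50        42.6392       255.8354       1,790.8476
  7     1,072.50       577.3607     4,041.5246      32,332.1964
  Σ                    900.1798     5,088.4928      37,702.7695
P = 900.1798; D_Mac = 5.65275 yrs; D_mod = 5.17414 yrs; C = 35.09143.
Duration effect: -5.17414 × (+0.027) = -0.139702
Convexity effect: 0.5 × 35.09143 × (0.027)² = +0.0127908
ΔP/P ≈ -0.139702 + 0.0127908 = -0.126911 = -12.6911%.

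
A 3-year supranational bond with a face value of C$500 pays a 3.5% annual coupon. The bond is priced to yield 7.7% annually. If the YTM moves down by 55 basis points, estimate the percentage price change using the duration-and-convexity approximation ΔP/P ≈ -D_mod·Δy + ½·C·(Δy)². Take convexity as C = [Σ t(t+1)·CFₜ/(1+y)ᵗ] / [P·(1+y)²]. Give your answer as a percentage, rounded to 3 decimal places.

+1.492%

With y = 0.077:
  t   CF        PV=CF/(1+0.077)^t    t·PV        t(t+1)·PV
  1        17.50        16.2488        16.2488          32.4977
  2        17.50        15.0871        30.1743          90.5228
  3       517.50       414.2507     1,242.7521       4,971.0083
  Σ                    445.5867     1,289.1752       5,094.0288
P = 445.5867; D_Mac = 2.89321 yrs; D_mod = 2.68636 yrs; C = 9.85593.
Duration effect: -2.68636 × (-0.0055) = +0.014775
Convexity effect: 0.5 × 9.85593 × (-0.0055)² = +0.0001491
ΔP/P ≈ +0.014775 + 0.0001491 = +0.014924 = +1.4924%.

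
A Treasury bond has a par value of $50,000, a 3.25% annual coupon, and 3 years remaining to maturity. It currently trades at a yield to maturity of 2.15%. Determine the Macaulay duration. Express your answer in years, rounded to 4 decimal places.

Periodic yield y = 0.0215. Discount each cash flow and weight by its year:
  t   CF        PV=CF/(1+0.0215)^t    t·PV
  1     1,625.00     1,590.7978     1,590.7978
  2     1,625.00     1,557.3156     3,114.6311
  3    51,625.00    48,433.3994   145,300.1981
  Σ                 51,581.5128   150,005.6271
Price P = Σ PV = 51,581.5128.
Macaulay duration = Σ(t·PV) / P = 150,005.6271 / 51,581.5128 = 2.90813 years.

2.9081 years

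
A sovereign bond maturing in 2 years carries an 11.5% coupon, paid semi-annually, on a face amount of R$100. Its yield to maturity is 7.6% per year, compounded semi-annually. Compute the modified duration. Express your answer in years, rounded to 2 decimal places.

1.78 years

Periodic yield y = 0.038. First find Macaulay duration:
  t   CF        PV=CF/(1+0.038)^t    t·PV
  1         5.75         5.5395         5.5395
  2         5.75         5.3367        10.6734
  3         5.75         5.1413        15.4240
  4       105.75        91.0942       364.3770
  Σ                    107.1118       396.0139
P = 107.1118; Macaulay duration = 396.0139 / 107.1118 = 3.69720 half-year periods = 1.84860 years.
Modified duration = D_Mac / (1 + y) = 1.84860 / 1.038 = 1.78093 years.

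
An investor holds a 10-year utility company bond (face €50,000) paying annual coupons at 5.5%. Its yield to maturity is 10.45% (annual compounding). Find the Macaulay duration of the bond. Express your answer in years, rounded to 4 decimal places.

Periodic yield y = 0.1045. Discount each cash flow and weight by its year:
  t   CF        PV=CF/(1+0.1045)^t    t·PV
  1     2,750.00     2,489.8144     2,489.8144
  2     2,750.00     2,254.2457     4,508.4914
  3     2,750.00     2,040.9649     6,122.8947
  4     2,750.00     1,847.8632     7,391.4527
  5     2,750.00     1,673.0314     8,365.1570
  6     2,750.00     1,514.7410     9,088.4458
  7     2,750.00     1,371.4269     9,599.9880
  8     2,750.00     1,241.6721     9,933.3770
  9     2,750.00     1,124.1939    10,117.7448
  10   52,750.00    19,523.8410   195,238.4099
  Σ                 35,081.7944   262,855.7758
Price P = Σ PV = 35,081.7944.
Macaulay duration = Σ(t·PV) / P = 262,855.7758 / 35,081.7944 = 7.49265 years.

7.4927 years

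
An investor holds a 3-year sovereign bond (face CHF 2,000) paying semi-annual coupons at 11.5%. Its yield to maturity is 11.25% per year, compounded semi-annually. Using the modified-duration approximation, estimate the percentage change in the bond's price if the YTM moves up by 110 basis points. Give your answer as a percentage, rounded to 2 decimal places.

-2.73%

Periodic yield y = 0.05625. Modified duration first:
  t   CF        PV=CF/(1+0.05625)^t    t·PV
  1       115.00       108.8757       108.8757
  2       115.00       103.0776       206.1552
  3       115.00        97.5883       292.7648
  4       115.00        92.3913       369.5651
  5       115.00        87.4710       437.3551
  6     2,115.00     1,523.0355     9,138.2133
  Σ                  2,012.4395    10,552.9294
P = 2,012.4395; D_Mac = 5.24385 half-year periods = 2.62192 yrs; D_mod = 2.62192/(1+0.05625) = 2.48230 yrs.
ΔP/P ≈ -D_mod · Δy = -2.48230 × (+0.011) = -0.027305 = -2.7305%.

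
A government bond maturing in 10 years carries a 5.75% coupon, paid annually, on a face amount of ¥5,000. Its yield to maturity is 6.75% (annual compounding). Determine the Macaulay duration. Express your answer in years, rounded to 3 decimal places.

7.786 years

Periodic yield y = 0.0675. Discount each cash flow and weight by its year:
  t   CF        PV=CF/(1+0.0675)^t    t·PV
  1       287.50       269.3208       269.3208
  2       287.50       252.2912       504.5824
  3       287.50       236.3383       709.0150
  4       287.50       221.3942       885.5770
  5       287.50       207.3951     1,036.9754
  6       287.50       194.2811     1,165.6866
  7       287.50       181.9963     1,273.9744
  8       287.50       170.4884     1,363.9070
  9       287.50       159.7081     1,437.3727
  10    5,287.50     2,751.5128    27,515.1284
  Σ                  4,644.7264    36,161.5397
Price P = Σ PV = 4,644.7264.
Macaulay duration = Σ(t·PV) / P = 36,161.5397 / 4,644.7264 = 7.78550 years.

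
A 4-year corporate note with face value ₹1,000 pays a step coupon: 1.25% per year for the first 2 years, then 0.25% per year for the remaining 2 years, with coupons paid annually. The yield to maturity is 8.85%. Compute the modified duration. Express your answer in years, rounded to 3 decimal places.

3.603 years

Periodic yield y = 0.0885. First find Macaulay duration:
  t   CF        PV=CF/(1+0.0885)^t    t·PV
  1        12.50        11.4837        11.4837
  2        12.50        10.5500        21.1000
  3         2.50         1.9385         5.8154
  4     1,002.50       714.1191     2,856.4764
  Σ                    738.0913     2,894.8755
P = 738.0913; Macaulay duration = 2,894.8755 / 738.0913 = 3.92211 years.
Modified duration = D_Mac / (1 + y) = 3.92211 / 1.0885 = 3.60323 years.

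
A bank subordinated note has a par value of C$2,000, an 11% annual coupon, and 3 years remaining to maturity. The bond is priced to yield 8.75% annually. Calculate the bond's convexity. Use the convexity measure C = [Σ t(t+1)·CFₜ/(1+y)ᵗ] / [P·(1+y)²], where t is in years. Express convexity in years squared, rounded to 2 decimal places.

With y = 0.0875:
  t   CF        PV=CF/(1+0.0875)^t    t·PV        t(t+1)·PV
  1       220.00       202.2989       202.2989         404.5977
  2       220.00       186.0219       372.0439       1,116.1316
  3     2,220.00     1,726.0969     5,178.2908      20,713.1630
  Σ                  2,114.4177     5,752.6335      22,233.8923
P = 2,114.4177.
Convexity = Σ t(t+1)·PV / [P·(1+y)²] = 22,233.8923 / (2,114.4177 × 1.182656) = 8.89132.

8.89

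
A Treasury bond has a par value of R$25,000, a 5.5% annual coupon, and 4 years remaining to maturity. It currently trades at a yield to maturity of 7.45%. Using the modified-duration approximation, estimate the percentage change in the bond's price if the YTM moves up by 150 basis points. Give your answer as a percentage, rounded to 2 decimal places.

Periodic yield y = 0.0745. Modified duration first:
  t   CF        PV=CF/(1+0.0745)^t    t·PV
  1     1,375.00     1,279.6650     1,279.6650
  2     1,375.00     1,190.9399     2,381.8799
  3     1,375.00     1,108.3666     3,325.0999
  4    26,375.00    19,786.4002    79,145.6008
  Σ                 23,365.3717    86,132.2455
P = 23,365.3717; D_Mac = 3.68632 yrs; D_mod = 3.68632/(1+0.0745) = 3.43073 yrs.
ΔP/P ≈ -D_mod · Δy = -3.43073 × (+0.015) = -0.051461 = -5.1461%.

-5.15%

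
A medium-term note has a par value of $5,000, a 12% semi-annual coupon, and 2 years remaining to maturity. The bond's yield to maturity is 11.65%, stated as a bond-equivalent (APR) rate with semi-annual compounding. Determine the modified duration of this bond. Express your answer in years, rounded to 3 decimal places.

1.736 years

Periodic yield y = 0.05825. First find Macaulay duration:
  t   CF        PV=CF/(1+0.05825)^t    t·PV
  1       300.00       283.4869       283.4869
  2       300.00       267.8827       535.7654
  3       300.00       253.1375       759.4124
  4     5,300.00     4,225.9345    16,903.7380
  Σ                  5,030.4416    18,482.4027
P = 5,030.4416; Macaulay duration = 18,482.4027 / 5,030.4416 = 3.67411 half-year periods = 1.83706 years.
Modified duration = D_Mac / (1 + y) = 1.83706 / 1.05825 = 1.73594 years.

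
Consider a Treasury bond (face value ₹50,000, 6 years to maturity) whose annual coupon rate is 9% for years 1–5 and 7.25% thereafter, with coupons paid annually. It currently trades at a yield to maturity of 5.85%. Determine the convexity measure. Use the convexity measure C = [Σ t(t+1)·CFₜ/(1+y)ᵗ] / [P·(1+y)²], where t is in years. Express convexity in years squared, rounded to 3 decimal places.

With y = 0.0585:
  t   CF        PV=CF/(1+0.0585)^t    t·PV        t(t+1)·PV
  1     4,500.00     4,251.2990     4,251.2990       8,502.5980
  2     4,500.00     4,016.3429     8,032.6859      24,098.0577
  3     4,500.00     3,794.3722    11,383.1165      45,532.4661
  4     4,500.00     3,584.6690    14,338.6761      71,693.3807
  5     4,500.00     3,386.5555    16,932.7777     101,596.6661
  6    53,625.00    38,126.0779   228,756.4675   1,601,295.2724
  Σ                 57,159.3166   283,695.0227   1,852,718.4410
P = 57,159.3166.
Convexity = Σ t(t+1)·PV / [P·(1+y)²] = 1,852,718.4410 / (57,159.3166 × 1.120422) = 28.92948.

28.929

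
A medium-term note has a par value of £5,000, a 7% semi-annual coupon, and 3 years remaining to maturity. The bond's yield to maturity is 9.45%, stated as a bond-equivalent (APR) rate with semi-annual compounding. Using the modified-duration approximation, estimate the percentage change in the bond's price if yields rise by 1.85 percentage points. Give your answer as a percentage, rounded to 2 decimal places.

Periodic yield y = 0.04725. Modified duration first:
  t   CF        PV=CF/(1+0.04725)^t    t·PV
  1       175.00       167.1043       167.1043
  2       175.00       159.5649       319.1298
  3       175.00       152.3656       457.0968
  4       175.00       145.4911       581.9646
  5       175.00       138.9269       694.6343
  6     5,175.00     3,922.9082    23,537.4489
  Σ                  4,686.3610    25,757.3787
P = 4,686.3610; D_Mac = 5.49624 half-year periods = 2.74812 yrs; D_mod = 2.74812/(1+0.04725) = 2.62413 yrs.
ΔP/P ≈ -D_mod · Δy = -2.62413 × (+0.0185) = -0.048546 = -4.8546%.

-4.85%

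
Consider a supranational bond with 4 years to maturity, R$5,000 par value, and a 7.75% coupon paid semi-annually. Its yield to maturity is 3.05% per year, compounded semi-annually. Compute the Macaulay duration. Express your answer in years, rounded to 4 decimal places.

3.5589 years

Periodic yield y = 0.01525. Discount each cash flow and weight by its period:
  t   CF        PV=CF/(1+0.01525)^t    t·PV
  1       193.75       190.8397       190.8397
  2       193.75       187.9731       375.9462
  3       193.75       185.1496       555.4487
  4       193.75       182.3685       729.4738
  5       193.75       179.6291       898.1456
  6       193.75       176.9309     1,061.5855
  7       193.75       174.2732     1,219.9127
  8     5,193.75     4,601.4749    36,811.7991
  Σ                  5,878.6390    41,843.1513
Price P = Σ PV = 5,878.6390.
Macaulay duration = Σ(t·PV) / P = 41,843.1513 / 5,878.6390 = 7.11783 half-year periods.
In years: 7.11783 / 2 = 3.55891 years.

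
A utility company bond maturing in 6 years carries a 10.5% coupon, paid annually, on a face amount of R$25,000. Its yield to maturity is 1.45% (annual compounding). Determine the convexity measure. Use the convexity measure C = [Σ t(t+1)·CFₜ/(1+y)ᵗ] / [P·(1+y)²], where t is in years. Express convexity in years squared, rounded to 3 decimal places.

With y = 0.0145:
  t   CF        PV=CF/(1+0.0145)^t    t·PV        t(t+1)·PV
  1     2,625.00     2,587.4815     2,587.4815       5,174.9630
  2     2,625.00     2,550.4993     5,100.9986      15,302.9957
  3     2,625.00     2,514.0456     7,542.1369      30,168.5474
  4     2,625.00     2,478.1130     9,912.4519      49,562.2596
  5     2,625.00     2,442.6939    12,213.4696      73,280.8175
  6    27,625.00    25,339.0296   152,034.1775   1,064,239.2423
  Σ                 37,911.8629   189,390.7159   1,237,728.8255
P = 37,911.8629.
Convexity = Σ t(t+1)·PV / [P·(1+y)²] = 1,237,728.8255 / (37,911.8629 × 1.029210) = 31.72096.

31.721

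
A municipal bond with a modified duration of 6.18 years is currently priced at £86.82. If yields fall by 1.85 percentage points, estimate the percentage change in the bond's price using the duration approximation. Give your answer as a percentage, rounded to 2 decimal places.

+11.43%

Duration approximation: ΔP/P ≈ -D_mod · Δy = -6.18 × (-0.0185) = +0.114330.
As a percentage: +11.4330%.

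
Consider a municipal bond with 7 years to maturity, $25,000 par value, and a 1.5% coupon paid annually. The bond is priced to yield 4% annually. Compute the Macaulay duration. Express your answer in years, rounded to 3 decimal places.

Periodic yield y = 0.04. Discount each cash flow and weight by its year:
  t   CF        PV=CF/(1+0.04)^t    t·PV
  1       375.00       360.5769       360.5769
  2       375.00       346.7086       693.4172
  3       375.00       333.3736     1,000.1209
  4       375.00       320.5516     1,282.2063
  5       375.00       308.2227     1,541.1133
  6       375.00       296.3679     1,778.2077
  7    25,375.00    19,282.9145   134,980.4016
  Σ                 21,248.7158   141,636.0439
Price P = Σ PV = 21,248.7158.
Macaulay duration = Σ(t·PV) / P = 141,636.0439 / 21,248.7158 = 6.66563 years.

6.666 years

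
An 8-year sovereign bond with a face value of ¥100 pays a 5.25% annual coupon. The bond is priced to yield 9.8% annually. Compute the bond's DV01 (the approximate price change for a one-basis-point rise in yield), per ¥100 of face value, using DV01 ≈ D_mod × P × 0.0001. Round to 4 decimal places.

¥0.0448

Periodic yield y = 0.098.
  t   CF        PV=CF/(1+0.098)^t    t·PV
  1         5.25         4.7814         4.7814
  2         5.25         4.3547         8.7093
  3         5.25         3.9660        11.8980
  4         5.25         3.6120        14.4481
  5         5.25         3.2896        16.4482
  6         5.25         2.9960        17.9761
  7         5.25         2.7286        19.1003
  8       105.25        49.8200       398.5597
  Σ                     75.5483       491.9211
P = 75.5483; D_Mac = 6.51134 yrs; D_mod = 5.93019 yrs.
DV01 ≈ 5.93019 × 75.5483 × 0.0001 = 0.044802.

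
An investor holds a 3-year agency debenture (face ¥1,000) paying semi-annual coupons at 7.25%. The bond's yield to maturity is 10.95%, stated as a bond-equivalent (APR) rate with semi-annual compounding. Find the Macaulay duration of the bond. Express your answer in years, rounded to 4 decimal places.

Periodic yield y = 0.05475. Discount each cash flow and weight by its period:
  t   CF        PV=CF/(1+0.05475)^t    t·PV
  1        36.25        34.3683        34.3683
  2        36.25        32.5843        65.1687
  3        36.25        30.8930        92.6789
  4        36.25        29.2894       117.1574
  5        36.25        27.7690       138.8450
  6     1,036.25       752.6054     4,515.6325
  Σ                    907.5094     4,963.8508
Price P = Σ PV = 907.5094.
Macaulay duration = Σ(t·PV) / P = 4,963.8508 / 907.5094 = 5.46975 half-year periods.
In years: 5.46975 / 2 = 2.73488 years.

2.7349 years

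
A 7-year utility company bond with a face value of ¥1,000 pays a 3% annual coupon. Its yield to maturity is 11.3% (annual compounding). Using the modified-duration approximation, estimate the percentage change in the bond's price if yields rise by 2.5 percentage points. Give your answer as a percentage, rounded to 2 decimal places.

Periodic yield y = 0.113. Modified duration first:
  t   CF        PV=CF/(1+0.113)^t    t·PV
  1        30.00        26.9542        26.9542
  2        30.00        24.2176        48.4352
  3        30.00        21.7588        65.2765
  4        30.00        19.5497        78.1989
  5        30.00        17.5649        87.8244
  6        30.00        15.7816        94.6894
  7     1,030.00       486.8230     3,407.7609
  Σ                    612.6498     3,809.1395
P = 612.6498; D_Mac = 6.21748 yrs; D_mod = 6.21748/(1+0.113) = 5.58624 yrs.
ΔP/P ≈ -D_mod · Δy = -5.58624 × (+0.025) = -0.139656 = -13.9656%.

-13.97%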